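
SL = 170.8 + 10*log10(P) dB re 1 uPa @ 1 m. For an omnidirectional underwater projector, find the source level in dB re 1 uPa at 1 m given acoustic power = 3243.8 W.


SL = 170.8 + 10*log10(3243.8) = 170.8 + 35.11 = 205.91

205.91 dB


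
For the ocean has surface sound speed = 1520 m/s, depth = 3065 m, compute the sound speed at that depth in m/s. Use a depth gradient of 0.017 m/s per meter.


c = 1520 + 0.017 * 3065 = 1572.105

1572.105 m/s


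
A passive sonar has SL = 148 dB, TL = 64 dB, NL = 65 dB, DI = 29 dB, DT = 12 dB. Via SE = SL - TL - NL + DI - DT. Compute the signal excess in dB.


36 dB


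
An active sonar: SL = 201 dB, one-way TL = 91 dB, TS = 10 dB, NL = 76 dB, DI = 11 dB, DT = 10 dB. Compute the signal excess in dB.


-46 dB


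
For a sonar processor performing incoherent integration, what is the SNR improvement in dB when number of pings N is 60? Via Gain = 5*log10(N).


Gain = 5*log10(60) = 8.89

8.89 dB


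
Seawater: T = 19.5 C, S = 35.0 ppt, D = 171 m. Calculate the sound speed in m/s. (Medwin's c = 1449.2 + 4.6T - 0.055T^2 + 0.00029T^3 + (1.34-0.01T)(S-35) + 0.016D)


c = 1449.2 + 4.6*19.5 - 0.055*19.5^2 + 0.00029*19.5^3 + (1.34 - 0.01*19.5)*(35.0 - 35) + 0.016*171 = 1522.87

1522.87 m/s


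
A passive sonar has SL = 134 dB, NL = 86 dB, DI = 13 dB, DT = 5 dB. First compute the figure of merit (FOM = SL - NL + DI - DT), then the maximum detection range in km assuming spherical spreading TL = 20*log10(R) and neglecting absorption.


Step 1: FOM = SL - NL + DI - DT = 134 - 86 + 13 - 5 = 56 dB
Step 2: at max range FOM = TL = 20*log10(R), so R = 10^(56/20) = 630.96 m = 0.63 km

0.63 km


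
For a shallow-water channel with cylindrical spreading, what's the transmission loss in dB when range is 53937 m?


47.32 dB


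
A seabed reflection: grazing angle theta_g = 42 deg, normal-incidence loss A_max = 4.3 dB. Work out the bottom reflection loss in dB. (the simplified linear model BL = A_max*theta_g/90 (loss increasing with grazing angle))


BL = A_max * theta_g / 90 = 4.3 * 42 / 90 = 2.01

2.01 dB


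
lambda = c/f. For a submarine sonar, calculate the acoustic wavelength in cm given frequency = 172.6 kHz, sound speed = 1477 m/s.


0.86 cm


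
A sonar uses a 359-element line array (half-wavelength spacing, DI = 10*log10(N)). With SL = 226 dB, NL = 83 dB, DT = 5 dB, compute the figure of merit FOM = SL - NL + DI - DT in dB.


Step 1: DI = 10*log10(359) = 25.55 dB
Step 2: FOM = SL - NL + DI - DT = 226 - 83 + 25.55 - 5 = 163.55

163.55 dB


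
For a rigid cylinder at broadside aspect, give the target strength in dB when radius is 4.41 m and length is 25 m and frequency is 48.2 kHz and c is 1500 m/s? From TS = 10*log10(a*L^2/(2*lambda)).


lambda = 1500/48200 = 0.03112 m
TS = 10*log10(4.41*25^2/(2*0.03112)) = 46.46

46.46 dB


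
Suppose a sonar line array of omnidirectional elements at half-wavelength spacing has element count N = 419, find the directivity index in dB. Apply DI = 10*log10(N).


DI = 10*log10(419) = 26.22

26.22 dB


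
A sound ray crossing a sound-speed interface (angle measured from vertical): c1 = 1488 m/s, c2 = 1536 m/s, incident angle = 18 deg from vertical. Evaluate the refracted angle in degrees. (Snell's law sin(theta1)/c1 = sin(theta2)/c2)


sin(theta2) = (c2/c1)*sin(theta1) = (1536/1488)*sin(18 deg) = 0.31899
theta2 = arcsin(0.31899) = 18.6

18.6 deg


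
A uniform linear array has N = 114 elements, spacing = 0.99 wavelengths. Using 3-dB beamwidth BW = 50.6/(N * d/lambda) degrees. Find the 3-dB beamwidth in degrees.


BW = 50.6 / (114 * 0.99) = 50.6 / 112.86 = 0.45

0.45 deg


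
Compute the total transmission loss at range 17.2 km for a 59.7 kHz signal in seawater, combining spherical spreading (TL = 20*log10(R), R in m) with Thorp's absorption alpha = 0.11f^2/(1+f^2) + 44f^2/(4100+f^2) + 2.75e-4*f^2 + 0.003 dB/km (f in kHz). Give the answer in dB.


455.45 dB


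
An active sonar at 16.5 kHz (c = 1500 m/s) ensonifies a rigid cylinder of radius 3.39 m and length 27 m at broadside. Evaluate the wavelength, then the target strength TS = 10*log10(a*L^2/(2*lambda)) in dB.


Step 1: lambda = c/f = 1500/16500 = 0.09091 m
Step 2: TS = 10*log10(a*L^2/(2*lambda)) = 10*log10(3.39*27^2/(2*0.09091)) = 41.33

41.33 dB


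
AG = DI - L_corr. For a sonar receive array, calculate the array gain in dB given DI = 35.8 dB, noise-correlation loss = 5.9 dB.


AG = DI - L_corr = 35.8 - 5.9 = 29.9

29.9 dB


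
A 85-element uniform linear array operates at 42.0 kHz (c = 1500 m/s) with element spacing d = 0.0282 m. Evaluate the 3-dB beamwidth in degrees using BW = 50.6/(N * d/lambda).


0.75 deg


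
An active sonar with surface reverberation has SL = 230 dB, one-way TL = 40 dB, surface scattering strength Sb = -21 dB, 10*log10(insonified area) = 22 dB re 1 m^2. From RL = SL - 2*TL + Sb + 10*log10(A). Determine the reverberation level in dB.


RL = SL - 2*TL + Sb + 10*log10(A) = 230 - 2*40 + (-21) + 22 = 151

151 dB


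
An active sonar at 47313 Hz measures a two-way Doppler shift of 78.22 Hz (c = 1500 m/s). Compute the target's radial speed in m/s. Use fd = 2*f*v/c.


From fd = 2*f*v/c, v = c*fd/(2*f) = 1500 * 78.22 / (2*47313) = 1.24

1.24 m/s


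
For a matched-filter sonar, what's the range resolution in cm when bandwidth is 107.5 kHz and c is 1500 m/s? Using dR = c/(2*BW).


dR = c/(2*BW) = 1500 / (2 * 107.5e3) = 0.007 m = 0.7 cm

0.7 cm


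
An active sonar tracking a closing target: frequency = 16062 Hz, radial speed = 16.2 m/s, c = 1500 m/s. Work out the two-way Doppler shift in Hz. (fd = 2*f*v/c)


fd = 2*f*v/c = 2 * 16062 * 16.2 / 1500 = 346.94

346.94 Hz


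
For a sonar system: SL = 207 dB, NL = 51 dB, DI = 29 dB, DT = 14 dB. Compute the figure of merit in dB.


FOM = SL - NL + DI - DT = 207 - 51 + 29 - 14 = 171

171 dB


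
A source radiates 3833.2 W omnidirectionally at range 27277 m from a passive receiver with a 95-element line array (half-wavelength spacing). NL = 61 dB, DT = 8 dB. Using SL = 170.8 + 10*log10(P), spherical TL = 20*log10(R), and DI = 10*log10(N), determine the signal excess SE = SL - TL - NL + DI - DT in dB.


Step 1: SL = 170.8 + 10*log10(3833.2) = 206.64 dB
Step 2: TL = 20*log10(27277) = 88.72 dB
Step 3: DI = 10*log10(95) = 19.78 dB
Step 4: SE = SL - TL - NL + DI - DT = 206.64 - 88.72 - 61 + 19.78 - 8 = 68.7

68.7 dB


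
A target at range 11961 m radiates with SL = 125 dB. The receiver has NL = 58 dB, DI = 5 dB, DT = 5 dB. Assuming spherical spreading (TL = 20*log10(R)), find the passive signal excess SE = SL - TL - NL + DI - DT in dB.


Step 1: TL = 20*log10(11961) = 81.56 dB
Step 2: SE = 125 - 81.56 - 58 + 5 - 5 = -14.56

-14.56 dB


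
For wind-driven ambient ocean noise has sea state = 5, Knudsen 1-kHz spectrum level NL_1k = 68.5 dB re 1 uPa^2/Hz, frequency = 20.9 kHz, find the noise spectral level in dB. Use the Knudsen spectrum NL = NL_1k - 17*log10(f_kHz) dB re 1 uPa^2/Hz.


46.06 dB


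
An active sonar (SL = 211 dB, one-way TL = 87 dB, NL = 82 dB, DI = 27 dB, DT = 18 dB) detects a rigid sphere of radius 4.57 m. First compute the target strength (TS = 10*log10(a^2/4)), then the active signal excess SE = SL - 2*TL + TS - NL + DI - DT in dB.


Step 1: TS = 10*log10(4.57^2/4) = 7.18 dB
Step 2: SE = SL - 2*TL + TS - NL + DI - DT = 211 - 2*87 + (7.18) - 82 + 27 - 18 = -28.82

-28.82 dB


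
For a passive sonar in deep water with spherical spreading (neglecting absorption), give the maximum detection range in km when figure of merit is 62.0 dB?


1.26 km


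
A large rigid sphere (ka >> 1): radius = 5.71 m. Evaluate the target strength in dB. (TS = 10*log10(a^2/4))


TS = 10*log10(5.71^2 / 4) = 10*log10(8.151025) = 9.11

9.11 dB


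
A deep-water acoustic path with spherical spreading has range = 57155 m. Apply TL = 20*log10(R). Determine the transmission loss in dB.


TL = 20*log10(57155) = 95.14

95.14 dB


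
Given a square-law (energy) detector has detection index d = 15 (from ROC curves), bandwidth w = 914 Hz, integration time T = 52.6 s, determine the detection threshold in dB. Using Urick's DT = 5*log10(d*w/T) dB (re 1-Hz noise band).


12.08 dB


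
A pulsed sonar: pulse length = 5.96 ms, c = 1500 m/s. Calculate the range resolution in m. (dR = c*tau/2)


dR = c*tau/2 = 1500 * 5.96e-3 / 2 = 4.47

4.47 m


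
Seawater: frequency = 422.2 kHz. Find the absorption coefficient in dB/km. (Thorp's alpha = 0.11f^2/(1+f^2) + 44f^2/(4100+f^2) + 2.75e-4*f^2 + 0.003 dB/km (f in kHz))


f^2 = 178252.84
alpha = 0.11*178252.84/(1+178252.84) + 44*178252.84/(4100+178252.84) + 2.75e-4*178252.84 + 0.003 = 92.143

92.143 dB/km


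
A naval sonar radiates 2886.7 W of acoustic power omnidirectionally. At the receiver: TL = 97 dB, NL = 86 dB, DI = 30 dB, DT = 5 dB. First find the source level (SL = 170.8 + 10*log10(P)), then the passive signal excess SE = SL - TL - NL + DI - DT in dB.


Step 1: SL = 170.8 + 10*log10(2886.7) = 205.4 dB
Step 2: SE = SL - TL - NL + DI - DT = 205.4 - 97 - 86 + 30 - 5 = 47.4

47.4 dB


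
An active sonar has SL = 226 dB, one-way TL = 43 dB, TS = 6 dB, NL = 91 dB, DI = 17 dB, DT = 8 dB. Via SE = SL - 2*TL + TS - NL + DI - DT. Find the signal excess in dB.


64 dB


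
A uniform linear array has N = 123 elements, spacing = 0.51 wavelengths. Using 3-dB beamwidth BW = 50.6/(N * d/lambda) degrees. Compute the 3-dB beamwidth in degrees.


0.81 deg


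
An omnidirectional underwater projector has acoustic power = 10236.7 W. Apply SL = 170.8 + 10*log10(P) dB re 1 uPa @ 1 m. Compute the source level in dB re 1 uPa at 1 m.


SL = 170.8 + 10*log10(10236.7) = 170.8 + 40.1 = 210.9

210.9 dB


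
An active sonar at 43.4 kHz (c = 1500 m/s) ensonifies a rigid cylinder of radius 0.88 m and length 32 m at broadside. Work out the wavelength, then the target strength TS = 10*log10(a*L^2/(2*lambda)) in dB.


Step 1: lambda = c/f = 1500/43400 = 0.03456 m
Step 2: TS = 10*log10(a*L^2/(2*lambda)) = 10*log10(0.88*32^2/(2*0.03456)) = 41.15

41.15 dB


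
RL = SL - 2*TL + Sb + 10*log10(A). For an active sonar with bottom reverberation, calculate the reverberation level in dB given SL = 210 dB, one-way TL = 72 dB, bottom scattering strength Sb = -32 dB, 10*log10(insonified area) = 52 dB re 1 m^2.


RL = SL - 2*TL + Sb + 10*log10(A) = 210 - 2*72 + (-32) + 52 = 86

86 dB


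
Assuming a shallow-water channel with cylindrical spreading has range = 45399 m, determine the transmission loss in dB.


TL = 10*log10(45399) = 46.57

46.57 dB


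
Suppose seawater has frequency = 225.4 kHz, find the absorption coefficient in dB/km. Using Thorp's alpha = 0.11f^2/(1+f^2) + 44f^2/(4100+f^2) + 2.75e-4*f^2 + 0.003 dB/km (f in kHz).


f^2 = 50805.16
alpha = 0.11*50805.16/(1+50805.16) + 44*50805.16/(4100+50805.16) + 2.75e-4*50805.16 + 0.003 = 54.799

54.799 dB/km


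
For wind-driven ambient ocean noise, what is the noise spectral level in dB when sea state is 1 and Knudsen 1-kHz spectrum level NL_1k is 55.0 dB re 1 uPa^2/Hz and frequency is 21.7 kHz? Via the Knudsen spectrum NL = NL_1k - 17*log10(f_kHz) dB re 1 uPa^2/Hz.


NL = NL_1k - 17*log10(f_kHz) = 55.0 - 17*log10(21.7) = 55.0 - (22.72) = 32.28

32.28 dB


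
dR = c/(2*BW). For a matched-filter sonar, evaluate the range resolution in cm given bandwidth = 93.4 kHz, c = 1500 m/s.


dR = c/(2*BW) = 1500 / (2 * 93.4e3) = 0.008 m = 0.8 cm

0.8 cm


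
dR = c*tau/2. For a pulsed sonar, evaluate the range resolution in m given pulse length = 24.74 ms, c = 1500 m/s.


18.555 m


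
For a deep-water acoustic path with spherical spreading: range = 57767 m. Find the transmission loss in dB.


95.23 dB


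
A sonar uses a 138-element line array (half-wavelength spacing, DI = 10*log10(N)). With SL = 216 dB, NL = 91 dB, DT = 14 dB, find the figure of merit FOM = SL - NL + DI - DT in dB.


132.4 dB


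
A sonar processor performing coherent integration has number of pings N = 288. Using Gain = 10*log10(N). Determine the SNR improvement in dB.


Gain = 10*log10(288) = 24.59

24.59 dB


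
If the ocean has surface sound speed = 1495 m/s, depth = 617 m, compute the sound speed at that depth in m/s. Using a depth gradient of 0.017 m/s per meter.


c = 1495 + 0.017 * 617 = 1505.489

1505.489 m/s


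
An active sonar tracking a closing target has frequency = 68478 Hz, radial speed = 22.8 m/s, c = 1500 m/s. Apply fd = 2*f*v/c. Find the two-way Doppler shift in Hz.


fd = 2*f*v/c = 2 * 68478 * 22.8 / 1500 = 2081.73

2081.73 Hz


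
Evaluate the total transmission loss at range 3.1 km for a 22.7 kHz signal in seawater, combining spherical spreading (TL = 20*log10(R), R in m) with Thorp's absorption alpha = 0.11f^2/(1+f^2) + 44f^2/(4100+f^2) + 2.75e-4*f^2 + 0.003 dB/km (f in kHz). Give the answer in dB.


85.85 dB


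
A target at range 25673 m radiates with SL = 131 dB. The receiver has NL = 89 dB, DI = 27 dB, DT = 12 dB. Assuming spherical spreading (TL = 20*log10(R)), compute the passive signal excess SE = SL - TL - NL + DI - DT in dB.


Step 1: TL = 20*log10(25673) = 88.19 dB
Step 2: SE = 131 - 88.19 - 89 + 27 - 12 = -31.19

-31.19 dB


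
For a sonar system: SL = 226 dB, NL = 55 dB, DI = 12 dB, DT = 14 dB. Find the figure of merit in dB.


FOM = SL - NL + DI - DT = 226 - 55 + 12 - 14 = 169

169 dB


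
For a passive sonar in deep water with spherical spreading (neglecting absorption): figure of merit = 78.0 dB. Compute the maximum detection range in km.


At max range FOM = TL, so 20*log10(R) = 78.0
R = 10^(78.0/20) = 7943.28 m = 7.94 km

7.94 km


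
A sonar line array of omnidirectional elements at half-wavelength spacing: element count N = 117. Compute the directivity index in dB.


20.68 dB


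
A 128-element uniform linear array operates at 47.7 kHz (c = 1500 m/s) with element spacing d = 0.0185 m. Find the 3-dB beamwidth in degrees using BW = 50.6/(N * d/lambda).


Step 1: lambda = 1500/47700 = 0.03145 m
Step 2: d/lambda = 0.0185/0.03145 = 0.5882
Step 3: BW = 50.6/(N * d/lambda) = 50.6/(128 * 0.5882) = 0.67

0.67 deg


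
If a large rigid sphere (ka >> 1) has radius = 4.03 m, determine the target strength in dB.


TS = 10*log10(4.03^2 / 4) = 10*log10(4.060225) = 6.09

6.09 dB


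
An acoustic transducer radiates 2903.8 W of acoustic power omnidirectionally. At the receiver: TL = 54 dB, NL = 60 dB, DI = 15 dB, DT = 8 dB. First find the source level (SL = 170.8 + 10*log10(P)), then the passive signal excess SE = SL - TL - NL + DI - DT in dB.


Step 1: SL = 170.8 + 10*log10(2903.8) = 205.43 dB
Step 2: SE = SL - TL - NL + DI - DT = 205.43 - 54 - 60 + 15 - 8 = 98.43

98.43 dB


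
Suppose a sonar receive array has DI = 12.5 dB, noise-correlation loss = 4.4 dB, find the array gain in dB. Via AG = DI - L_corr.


AG = DI - L_corr = 12.5 - 4.4 = 8.1

8.1 dB


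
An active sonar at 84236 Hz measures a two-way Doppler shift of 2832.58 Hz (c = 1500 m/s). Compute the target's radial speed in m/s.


25.22 m/s


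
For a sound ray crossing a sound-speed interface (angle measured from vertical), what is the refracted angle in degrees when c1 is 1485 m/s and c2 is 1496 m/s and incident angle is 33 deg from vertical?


sin(theta2) = (c2/c1)*sin(theta1) = (1496/1485)*sin(33 deg) = 0.54867
theta2 = arcsin(0.54867) = 33.28

33.28 deg


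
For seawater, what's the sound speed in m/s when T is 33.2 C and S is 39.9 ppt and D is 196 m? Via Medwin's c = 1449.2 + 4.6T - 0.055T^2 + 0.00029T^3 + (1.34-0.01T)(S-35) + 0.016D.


c = 1449.2 + 4.6*33.2 - 0.055*33.2^2 + 0.00029*33.2^3 + (1.34 - 0.01*33.2)*(39.9 - 35) + 0.016*196 = 1559.98

1559.98 m/s


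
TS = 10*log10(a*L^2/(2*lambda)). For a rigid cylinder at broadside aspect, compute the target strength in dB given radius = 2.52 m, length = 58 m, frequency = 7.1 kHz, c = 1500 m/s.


lambda = 1500/7100 = 0.21127 m
TS = 10*log10(2.52*58^2/(2*0.21127)) = 43.02

43.02 dB


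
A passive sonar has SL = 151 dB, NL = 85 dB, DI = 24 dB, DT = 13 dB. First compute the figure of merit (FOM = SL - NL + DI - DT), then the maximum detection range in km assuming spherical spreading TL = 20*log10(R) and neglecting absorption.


Step 1: FOM = SL - NL + DI - DT = 151 - 85 + 24 - 13 = 77 dB
Step 2: at max range FOM = TL = 20*log10(R), so R = 10^(77/20) = 7079.46 m = 7.08 km

7.08 km


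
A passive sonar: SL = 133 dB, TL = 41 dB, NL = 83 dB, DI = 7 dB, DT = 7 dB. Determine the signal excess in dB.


9 dB


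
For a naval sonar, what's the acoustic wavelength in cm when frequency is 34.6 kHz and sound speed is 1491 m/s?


4.31 cm


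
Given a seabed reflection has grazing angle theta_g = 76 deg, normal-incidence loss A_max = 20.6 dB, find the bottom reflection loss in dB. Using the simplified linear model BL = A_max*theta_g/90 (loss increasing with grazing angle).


BL = A_max * theta_g / 90 = 20.6 * 76 / 90 = 17.4

17.4 dB


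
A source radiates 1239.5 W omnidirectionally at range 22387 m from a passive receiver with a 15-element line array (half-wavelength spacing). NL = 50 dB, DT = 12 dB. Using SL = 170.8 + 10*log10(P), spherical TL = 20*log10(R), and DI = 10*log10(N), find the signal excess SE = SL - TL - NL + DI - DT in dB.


64.49 dB


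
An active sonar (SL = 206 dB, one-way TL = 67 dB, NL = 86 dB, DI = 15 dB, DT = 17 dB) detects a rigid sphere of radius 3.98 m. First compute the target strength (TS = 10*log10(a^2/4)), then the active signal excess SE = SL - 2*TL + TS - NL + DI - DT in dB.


Step 1: TS = 10*log10(3.98^2/4) = 5.98 dB
Step 2: SE = SL - 2*TL + TS - NL + DI - DT = 206 - 2*67 + (5.98) - 86 + 15 - 17 = -10.02

-10.02 dB


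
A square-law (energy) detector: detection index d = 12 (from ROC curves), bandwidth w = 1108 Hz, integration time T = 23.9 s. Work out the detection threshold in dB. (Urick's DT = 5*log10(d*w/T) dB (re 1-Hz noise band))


13.73 dB


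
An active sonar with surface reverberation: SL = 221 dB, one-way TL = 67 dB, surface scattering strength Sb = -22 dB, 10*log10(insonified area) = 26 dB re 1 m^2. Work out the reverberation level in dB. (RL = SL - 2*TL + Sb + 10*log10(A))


91 dB


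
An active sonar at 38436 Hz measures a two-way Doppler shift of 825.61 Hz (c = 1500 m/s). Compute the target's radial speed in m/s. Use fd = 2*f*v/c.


From fd = 2*f*v/c, v = c*fd/(2*f) = 1500 * 825.61 / (2*38436) = 16.11

16.11 m/s


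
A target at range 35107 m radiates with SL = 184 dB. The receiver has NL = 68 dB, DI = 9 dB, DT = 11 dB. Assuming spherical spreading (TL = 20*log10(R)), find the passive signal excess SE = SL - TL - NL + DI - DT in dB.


Step 1: TL = 20*log10(35107) = 90.91 dB
Step 2: SE = 184 - 90.91 - 68 + 9 - 11 = 23.09

23.09 dB


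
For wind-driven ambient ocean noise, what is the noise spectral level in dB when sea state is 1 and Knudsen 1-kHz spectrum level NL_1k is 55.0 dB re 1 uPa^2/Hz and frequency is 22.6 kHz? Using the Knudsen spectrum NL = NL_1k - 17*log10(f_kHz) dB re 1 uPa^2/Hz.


NL = NL_1k - 17*log10(f_kHz) = 55.0 - 17*log10(22.6) = 55.0 - (23.02) = 31.98

31.98 dB


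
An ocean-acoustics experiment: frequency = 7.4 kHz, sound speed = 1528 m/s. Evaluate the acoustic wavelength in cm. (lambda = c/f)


lambda = c/f = 1528 / 7400 = 0.2065 m = 20.65 cm

20.65 cm


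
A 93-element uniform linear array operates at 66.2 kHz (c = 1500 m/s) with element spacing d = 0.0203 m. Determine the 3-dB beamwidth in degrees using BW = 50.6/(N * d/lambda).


0.61 deg


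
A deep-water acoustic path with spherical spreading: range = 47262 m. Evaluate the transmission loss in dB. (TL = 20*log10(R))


TL = 20*log10(47262) = 93.49

93.49 dB


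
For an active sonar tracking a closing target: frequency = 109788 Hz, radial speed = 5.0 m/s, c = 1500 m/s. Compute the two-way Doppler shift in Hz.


731.92 Hz


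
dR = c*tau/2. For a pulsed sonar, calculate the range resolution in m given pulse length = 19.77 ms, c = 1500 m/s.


14.8275 m


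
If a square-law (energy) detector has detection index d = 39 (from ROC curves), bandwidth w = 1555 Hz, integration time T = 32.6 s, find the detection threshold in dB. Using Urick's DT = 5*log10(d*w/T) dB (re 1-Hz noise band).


DT = 5*log10(d*w/T) = 5*log10(39 * 1555 / 32.6) = 5*log10(1860.28) = 16.35

16.35 dB


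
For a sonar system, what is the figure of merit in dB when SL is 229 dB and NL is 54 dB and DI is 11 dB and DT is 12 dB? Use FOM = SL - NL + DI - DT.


FOM = SL - NL + DI - DT = 229 - 54 + 11 - 12 = 174

174 dB


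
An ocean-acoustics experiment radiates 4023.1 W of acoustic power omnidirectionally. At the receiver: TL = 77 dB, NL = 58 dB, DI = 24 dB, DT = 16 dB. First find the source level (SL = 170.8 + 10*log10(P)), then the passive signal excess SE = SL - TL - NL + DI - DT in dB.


Step 1: SL = 170.8 + 10*log10(4023.1) = 206.85 dB
Step 2: SE = SL - TL - NL + DI - DT = 206.85 - 77 - 58 + 24 - 16 = 79.85

79.85 dB


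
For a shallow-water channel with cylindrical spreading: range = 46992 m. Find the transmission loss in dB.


46.72 dB


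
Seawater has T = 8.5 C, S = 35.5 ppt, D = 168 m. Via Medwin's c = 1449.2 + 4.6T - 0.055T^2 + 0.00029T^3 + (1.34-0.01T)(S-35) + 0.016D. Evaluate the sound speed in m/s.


1487.82 m/s


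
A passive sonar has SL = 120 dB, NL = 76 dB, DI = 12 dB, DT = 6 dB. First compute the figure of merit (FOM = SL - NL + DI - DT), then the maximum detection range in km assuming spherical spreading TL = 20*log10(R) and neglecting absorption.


Step 1: FOM = SL - NL + DI - DT = 120 - 76 + 12 - 6 = 50 dB
Step 2: at max range FOM = TL = 20*log10(R), so R = 10^(50/20) = 316.23 m = 0.32 km

0.32 km


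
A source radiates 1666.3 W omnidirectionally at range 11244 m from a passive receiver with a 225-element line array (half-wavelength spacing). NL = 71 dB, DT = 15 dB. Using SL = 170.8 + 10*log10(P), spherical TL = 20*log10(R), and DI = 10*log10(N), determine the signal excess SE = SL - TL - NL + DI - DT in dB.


Step 1: SL = 170.8 + 10*log10(1666.3) = 203.02 dB
Step 2: TL = 20*log10(11244) = 81.02 dB
Step 3: DI = 10*log10(225) = 23.52 dB
Step 4: SE = SL - TL - NL + DI - DT = 203.02 - 81.02 - 71 + 23.52 - 15 = 59.52

59.52 dB


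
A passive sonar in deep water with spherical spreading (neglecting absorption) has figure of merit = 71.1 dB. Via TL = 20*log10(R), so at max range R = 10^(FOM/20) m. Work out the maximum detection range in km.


3.59 km


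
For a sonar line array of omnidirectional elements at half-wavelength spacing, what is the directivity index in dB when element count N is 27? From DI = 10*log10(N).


DI = 10*log10(27) = 14.31

14.31 dB


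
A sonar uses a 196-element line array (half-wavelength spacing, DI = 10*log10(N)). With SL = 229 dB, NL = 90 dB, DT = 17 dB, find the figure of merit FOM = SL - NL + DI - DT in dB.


Step 1: DI = 10*log10(196) = 22.92 dB
Step 2: FOM = SL - NL + DI - DT = 229 - 90 + 22.92 - 17 = 144.92

144.92 dB


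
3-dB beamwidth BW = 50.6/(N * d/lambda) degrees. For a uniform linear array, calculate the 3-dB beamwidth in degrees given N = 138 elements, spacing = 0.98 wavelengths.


BW = 50.6 / (138 * 0.98) = 50.6 / 135.24 = 0.37

0.37 deg


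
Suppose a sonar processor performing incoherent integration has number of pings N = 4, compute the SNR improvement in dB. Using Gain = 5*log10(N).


Gain = 5*log10(4) = 3.01

3.01 dB


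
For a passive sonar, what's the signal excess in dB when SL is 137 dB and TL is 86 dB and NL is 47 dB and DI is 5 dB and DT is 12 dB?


SE = SL - TL - NL + DI - DT = 137 - 86 - 47 + 5 - 12 = -3

-3 dB


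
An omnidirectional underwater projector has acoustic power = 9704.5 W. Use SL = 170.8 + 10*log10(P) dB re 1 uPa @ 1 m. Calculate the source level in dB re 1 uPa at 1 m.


SL = 170.8 + 10*log10(9704.5) = 170.8 + 39.87 = 210.67

210.67 dB


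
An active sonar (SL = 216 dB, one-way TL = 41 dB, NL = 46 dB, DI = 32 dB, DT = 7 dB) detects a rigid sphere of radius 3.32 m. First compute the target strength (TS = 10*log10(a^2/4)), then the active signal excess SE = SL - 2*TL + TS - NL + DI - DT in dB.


Step 1: TS = 10*log10(3.32^2/4) = 4.4 dB
Step 2: SE = SL - 2*TL + TS - NL + DI - DT = 216 - 2*41 + (4.4) - 46 + 32 - 7 = 117.4

117.4 dB


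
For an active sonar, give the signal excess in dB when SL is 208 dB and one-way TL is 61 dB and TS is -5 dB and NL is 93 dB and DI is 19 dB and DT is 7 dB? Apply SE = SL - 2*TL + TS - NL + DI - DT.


SE = SL - 2*TL + TS - NL + DI - DT = 208 - 2*61 + (-5) - 93 + 19 - 7 = 0

0 dB


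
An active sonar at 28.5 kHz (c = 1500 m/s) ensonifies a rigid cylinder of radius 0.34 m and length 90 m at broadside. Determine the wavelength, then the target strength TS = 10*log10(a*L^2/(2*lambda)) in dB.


Step 1: lambda = c/f = 1500/28500 = 0.05263 m
Step 2: TS = 10*log10(a*L^2/(2*lambda)) = 10*log10(0.34*90^2/(2*0.05263)) = 44.18

44.18 dB


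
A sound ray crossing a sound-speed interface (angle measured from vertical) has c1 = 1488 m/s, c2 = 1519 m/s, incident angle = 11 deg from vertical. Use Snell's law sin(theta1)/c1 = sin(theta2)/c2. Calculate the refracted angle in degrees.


11.23 deg


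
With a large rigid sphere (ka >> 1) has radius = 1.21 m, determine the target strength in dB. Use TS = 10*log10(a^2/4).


-4.36 dB


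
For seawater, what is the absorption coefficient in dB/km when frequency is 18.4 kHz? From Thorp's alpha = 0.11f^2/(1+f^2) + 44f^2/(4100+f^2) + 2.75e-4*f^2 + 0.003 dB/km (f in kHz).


f^2 = 338.56
alpha = 0.11*338.56/(1+338.56) + 44*338.56/(4100+338.56) + 2.75e-4*338.56 + 0.003 = 3.562

3.562 dB/km


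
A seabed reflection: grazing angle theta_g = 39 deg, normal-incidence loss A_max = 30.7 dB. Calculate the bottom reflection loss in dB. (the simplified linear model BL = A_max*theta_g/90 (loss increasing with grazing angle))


BL = A_max * theta_g / 90 = 30.7 * 39 / 90 = 13.3

13.3 dB


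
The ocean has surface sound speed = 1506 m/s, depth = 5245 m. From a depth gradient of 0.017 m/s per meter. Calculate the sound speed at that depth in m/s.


1595.165 m/s


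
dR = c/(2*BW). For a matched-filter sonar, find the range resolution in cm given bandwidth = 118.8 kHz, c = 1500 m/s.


dR = c/(2*BW) = 1500 / (2 * 118.8e3) = 0.0063 m = 0.63 cm

0.63 cm


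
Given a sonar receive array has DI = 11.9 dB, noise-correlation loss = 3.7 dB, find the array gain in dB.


8.2 dB


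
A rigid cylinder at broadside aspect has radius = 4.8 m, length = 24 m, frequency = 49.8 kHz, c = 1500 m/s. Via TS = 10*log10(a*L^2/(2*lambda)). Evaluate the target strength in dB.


lambda = 1500/49800 = 0.03012 m
TS = 10*log10(4.8*24^2/(2*0.03012)) = 46.62

46.62 dB


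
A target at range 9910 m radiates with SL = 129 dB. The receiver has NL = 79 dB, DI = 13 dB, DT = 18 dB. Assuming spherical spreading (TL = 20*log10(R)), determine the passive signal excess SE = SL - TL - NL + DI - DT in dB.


Step 1: TL = 20*log10(9910) = 79.92 dB
Step 2: SE = 129 - 79.92 - 79 + 13 - 18 = -34.92

-34.92 dB


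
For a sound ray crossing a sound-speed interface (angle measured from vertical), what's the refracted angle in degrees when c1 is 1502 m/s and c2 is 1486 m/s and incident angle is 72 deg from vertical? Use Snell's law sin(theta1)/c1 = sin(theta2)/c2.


70.21 deg


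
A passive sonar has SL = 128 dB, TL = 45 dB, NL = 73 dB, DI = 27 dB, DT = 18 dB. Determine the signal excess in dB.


19 dB


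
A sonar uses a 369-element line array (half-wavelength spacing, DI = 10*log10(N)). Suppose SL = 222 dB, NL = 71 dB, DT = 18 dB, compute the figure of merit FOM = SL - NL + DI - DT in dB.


158.67 dB


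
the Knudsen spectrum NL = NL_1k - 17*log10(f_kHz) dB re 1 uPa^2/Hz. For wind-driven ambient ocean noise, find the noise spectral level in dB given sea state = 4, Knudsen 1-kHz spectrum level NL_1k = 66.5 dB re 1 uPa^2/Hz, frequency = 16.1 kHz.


NL = NL_1k - 17*log10(f_kHz) = 66.5 - 17*log10(16.1) = 66.5 - (20.52) = 45.98

45.98 dB


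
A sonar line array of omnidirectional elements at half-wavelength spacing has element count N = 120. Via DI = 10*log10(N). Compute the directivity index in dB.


20.79 dB


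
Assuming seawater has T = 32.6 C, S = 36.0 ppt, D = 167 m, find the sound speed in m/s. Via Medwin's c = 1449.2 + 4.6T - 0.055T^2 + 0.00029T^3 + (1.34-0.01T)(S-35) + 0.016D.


c = 1449.2 + 4.6*32.6 - 0.055*32.6^2 + 0.00029*32.6^3 + (1.34 - 0.01*32.6)*(36.0 - 35) + 0.016*167 = 1554.44

1554.44 m/s


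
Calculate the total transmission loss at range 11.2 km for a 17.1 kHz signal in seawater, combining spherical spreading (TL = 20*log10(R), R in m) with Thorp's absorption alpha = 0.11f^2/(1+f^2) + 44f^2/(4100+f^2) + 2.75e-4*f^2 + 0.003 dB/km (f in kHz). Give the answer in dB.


115.95 dB


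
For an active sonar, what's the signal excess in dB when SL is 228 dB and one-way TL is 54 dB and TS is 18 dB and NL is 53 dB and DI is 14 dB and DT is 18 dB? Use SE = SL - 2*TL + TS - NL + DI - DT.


SE = SL - 2*TL + TS - NL + DI - DT = 228 - 2*54 + (18) - 53 + 14 - 18 = 81

81 dB


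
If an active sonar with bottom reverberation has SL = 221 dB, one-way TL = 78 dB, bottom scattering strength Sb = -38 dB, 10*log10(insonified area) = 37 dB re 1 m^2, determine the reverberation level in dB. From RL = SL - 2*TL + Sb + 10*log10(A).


RL = SL - 2*TL + Sb + 10*log10(A) = 221 - 2*78 + (-38) + 37 = 64

64 dB


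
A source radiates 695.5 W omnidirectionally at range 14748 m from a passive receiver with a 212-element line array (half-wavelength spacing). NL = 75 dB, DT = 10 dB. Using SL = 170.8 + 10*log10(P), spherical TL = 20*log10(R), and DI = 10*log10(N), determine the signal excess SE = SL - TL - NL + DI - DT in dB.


Step 1: SL = 170.8 + 10*log10(695.5) = 199.22 dB
Step 2: TL = 20*log10(14748) = 83.37 dB
Step 3: DI = 10*log10(212) = 23.26 dB
Step 4: SE = SL - TL - NL + DI - DT = 199.22 - 83.37 - 75 + 23.26 - 10 = 54.11

54.11 dB


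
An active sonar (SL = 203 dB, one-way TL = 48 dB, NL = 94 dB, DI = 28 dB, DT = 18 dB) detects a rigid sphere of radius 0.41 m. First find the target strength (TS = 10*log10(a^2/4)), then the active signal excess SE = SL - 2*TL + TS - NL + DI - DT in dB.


Step 1: TS = 10*log10(0.41^2/4) = -13.76 dB
Step 2: SE = SL - 2*TL + TS - NL + DI - DT = 203 - 2*48 + (-13.76) - 94 + 28 - 18 = 9.24

9.24 dB


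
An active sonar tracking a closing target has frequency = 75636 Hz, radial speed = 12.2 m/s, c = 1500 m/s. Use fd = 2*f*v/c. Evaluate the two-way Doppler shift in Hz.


fd = 2*f*v/c = 2 * 75636 * 12.2 / 1500 = 1230.35

1230.35 Hz


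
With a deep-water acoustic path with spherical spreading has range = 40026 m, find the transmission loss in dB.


92.05 dB


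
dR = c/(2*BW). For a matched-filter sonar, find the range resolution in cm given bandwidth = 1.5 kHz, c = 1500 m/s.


dR = c/(2*BW) = 1500 / (2 * 1.5e3) = 0.5 m = 50.0 cm

50.0 cm


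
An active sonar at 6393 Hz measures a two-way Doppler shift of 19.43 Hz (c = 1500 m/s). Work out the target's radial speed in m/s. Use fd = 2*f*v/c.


From fd = 2*f*v/c, v = c*fd/(2*f) = 1500 * 19.43 / (2*6393) = 2.28

2.28 m/s


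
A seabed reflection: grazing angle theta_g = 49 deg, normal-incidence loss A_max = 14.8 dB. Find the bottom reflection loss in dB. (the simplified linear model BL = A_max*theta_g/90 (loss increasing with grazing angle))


BL = A_max * theta_g / 90 = 14.8 * 49 / 90 = 8.06

8.06 dB


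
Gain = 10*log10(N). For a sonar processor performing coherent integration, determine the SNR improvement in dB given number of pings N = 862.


Gain = 10*log10(862) = 29.36

29.36 dB


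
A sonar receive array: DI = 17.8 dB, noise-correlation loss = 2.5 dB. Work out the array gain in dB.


AG = DI - L_corr = 17.8 - 2.5 = 15.3

15.3 dB


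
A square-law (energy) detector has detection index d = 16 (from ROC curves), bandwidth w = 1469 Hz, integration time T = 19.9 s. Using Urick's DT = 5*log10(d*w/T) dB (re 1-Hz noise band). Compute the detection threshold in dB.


DT = 5*log10(d*w/T) = 5*log10(16 * 1469 / 19.9) = 5*log10(1181.11) = 15.36

15.36 dB


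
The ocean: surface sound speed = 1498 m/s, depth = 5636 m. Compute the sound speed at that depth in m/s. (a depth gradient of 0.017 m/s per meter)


c = 1498 + 0.017 * 5636 = 1593.812

1593.812 m/s


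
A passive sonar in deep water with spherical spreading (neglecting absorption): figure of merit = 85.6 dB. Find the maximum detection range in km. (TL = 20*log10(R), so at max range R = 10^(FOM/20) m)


At max range FOM = TL, so 20*log10(R) = 85.6
R = 10^(85.6/20) = 19054.61 m = 19.05 km

19.05 km


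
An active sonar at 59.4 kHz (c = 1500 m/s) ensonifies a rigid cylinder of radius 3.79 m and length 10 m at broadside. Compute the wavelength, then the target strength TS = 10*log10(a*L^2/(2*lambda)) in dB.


Step 1: lambda = c/f = 1500/59400 = 0.02525 m
Step 2: TS = 10*log10(a*L^2/(2*lambda)) = 10*log10(3.79*10^2/(2*0.02525)) = 38.75

38.75 dB


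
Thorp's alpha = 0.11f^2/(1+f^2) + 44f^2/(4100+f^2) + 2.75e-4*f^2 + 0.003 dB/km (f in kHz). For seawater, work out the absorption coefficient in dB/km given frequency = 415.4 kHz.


f^2 = 172557.16
alpha = 0.11*172557.16/(1+172557.16) + 44*172557.16/(4100+172557.16) + 2.75e-4*172557.16 + 0.003 = 90.545

90.545 dB/km


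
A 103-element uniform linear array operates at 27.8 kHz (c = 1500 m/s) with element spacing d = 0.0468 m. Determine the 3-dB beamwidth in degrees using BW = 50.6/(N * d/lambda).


0.57 deg


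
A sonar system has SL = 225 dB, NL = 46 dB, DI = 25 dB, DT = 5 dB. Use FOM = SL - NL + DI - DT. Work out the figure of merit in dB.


FOM = SL - NL + DI - DT = 225 - 46 + 25 - 5 = 199

199 dB


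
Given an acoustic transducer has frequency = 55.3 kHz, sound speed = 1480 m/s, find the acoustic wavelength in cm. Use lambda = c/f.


lambda = c/f = 1480 / 55300 = 0.0268 m = 2.68 cm

2.68 cm


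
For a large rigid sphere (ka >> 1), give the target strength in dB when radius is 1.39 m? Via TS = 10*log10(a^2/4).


TS = 10*log10(1.39^2 / 4) = 10*log10(0.483025) = -3.16

-3.16 dB


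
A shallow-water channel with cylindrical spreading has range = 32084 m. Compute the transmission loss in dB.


TL = 10*log10(32084) = 45.06

45.06 dB


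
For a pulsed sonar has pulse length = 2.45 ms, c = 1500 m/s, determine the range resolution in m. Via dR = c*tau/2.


dR = c*tau/2 = 1500 * 2.45e-3 / 2 = 1.8375

1.8375 m


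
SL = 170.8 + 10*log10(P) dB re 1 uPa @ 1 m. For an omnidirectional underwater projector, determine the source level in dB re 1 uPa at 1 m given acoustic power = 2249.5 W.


SL = 170.8 + 10*log10(2249.5) = 170.8 + 33.52 = 204.32

204.32 dB


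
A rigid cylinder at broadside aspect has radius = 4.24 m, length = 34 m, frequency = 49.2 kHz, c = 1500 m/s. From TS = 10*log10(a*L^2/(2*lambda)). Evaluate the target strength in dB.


lambda = 1500/49200 = 0.03049 m
TS = 10*log10(4.24*34^2/(2*0.03049)) = 49.05

49.05 dB


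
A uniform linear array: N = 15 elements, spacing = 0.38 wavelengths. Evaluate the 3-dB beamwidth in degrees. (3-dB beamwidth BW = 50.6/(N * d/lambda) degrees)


8.88 deg


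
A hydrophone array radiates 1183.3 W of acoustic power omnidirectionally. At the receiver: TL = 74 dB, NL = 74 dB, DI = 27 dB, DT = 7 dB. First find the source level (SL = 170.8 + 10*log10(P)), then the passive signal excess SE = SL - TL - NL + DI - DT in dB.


Step 1: SL = 170.8 + 10*log10(1183.3) = 201.53 dB
Step 2: SE = SL - TL - NL + DI - DT = 201.53 - 74 - 74 + 27 - 7 = 73.53

73.53 dB


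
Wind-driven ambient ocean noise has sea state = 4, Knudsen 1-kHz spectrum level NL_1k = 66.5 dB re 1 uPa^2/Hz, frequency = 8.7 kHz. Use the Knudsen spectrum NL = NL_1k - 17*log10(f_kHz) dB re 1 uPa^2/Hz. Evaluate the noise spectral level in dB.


NL = NL_1k - 17*log10(f_kHz) = 66.5 - 17*log10(8.7) = 66.5 - (15.97) = 50.53

50.53 dB


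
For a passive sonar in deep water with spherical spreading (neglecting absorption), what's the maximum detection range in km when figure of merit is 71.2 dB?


3.63 km


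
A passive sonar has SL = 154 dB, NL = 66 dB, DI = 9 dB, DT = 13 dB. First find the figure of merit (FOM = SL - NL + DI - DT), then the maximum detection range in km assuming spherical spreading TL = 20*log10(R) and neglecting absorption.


Step 1: FOM = SL - NL + DI - DT = 154 - 66 + 9 - 13 = 84 dB
Step 2: at max range FOM = TL = 20*log10(R), so R = 10^(84/20) = 15848.93 m = 15.85 km

15.85 km


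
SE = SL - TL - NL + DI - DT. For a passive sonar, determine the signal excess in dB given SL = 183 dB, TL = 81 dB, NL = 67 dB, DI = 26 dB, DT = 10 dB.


SE = SL - TL - NL + DI - DT = 183 - 81 - 67 + 26 - 10 = 51

51 dB


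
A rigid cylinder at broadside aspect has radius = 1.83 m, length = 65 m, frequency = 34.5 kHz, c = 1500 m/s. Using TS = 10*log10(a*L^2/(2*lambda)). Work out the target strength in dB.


49.49 dB


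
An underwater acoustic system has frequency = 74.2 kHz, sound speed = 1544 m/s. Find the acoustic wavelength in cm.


lambda = c/f = 1544 / 74200 = 0.0208 m = 2.08 cm

2.08 cm


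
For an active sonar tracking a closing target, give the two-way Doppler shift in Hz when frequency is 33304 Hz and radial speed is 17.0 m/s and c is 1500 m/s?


754.89 Hz


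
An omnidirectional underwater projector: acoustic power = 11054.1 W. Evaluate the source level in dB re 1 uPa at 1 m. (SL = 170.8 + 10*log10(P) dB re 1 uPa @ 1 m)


SL = 170.8 + 10*log10(11054.1) = 170.8 + 40.44 = 211.24

211.24 dB


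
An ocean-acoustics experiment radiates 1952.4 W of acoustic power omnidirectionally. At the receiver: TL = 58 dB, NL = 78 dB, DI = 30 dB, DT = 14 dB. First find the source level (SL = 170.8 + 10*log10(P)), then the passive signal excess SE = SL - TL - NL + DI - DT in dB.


Step 1: SL = 170.8 + 10*log10(1952.4) = 203.71 dB
Step 2: SE = SL - TL - NL + DI - DT = 203.71 - 58 - 78 + 30 - 14 = 83.71

83.71 dB


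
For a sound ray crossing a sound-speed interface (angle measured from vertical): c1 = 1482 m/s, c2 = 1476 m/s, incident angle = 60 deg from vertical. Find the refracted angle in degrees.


59.6 deg


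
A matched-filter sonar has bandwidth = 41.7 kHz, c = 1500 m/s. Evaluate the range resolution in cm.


1.8 cm


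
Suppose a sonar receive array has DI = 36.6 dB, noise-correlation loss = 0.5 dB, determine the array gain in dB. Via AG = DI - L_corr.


36.1 dB


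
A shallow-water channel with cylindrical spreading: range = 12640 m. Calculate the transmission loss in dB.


TL = 10*log10(12640) = 41.02

41.02 dB


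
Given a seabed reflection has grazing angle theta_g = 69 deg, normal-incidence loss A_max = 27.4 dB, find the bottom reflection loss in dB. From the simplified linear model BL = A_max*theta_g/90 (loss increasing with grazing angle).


21.01 dB


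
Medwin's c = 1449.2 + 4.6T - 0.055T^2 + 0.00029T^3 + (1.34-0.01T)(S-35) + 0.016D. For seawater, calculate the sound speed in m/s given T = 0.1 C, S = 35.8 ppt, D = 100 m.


c = 1449.2 + 4.6*0.1 - 0.055*0.1^2 + 0.00029*0.1^3 + (1.34 - 0.01*0.1)*(35.8 - 35) + 0.016*100 = 1452.33

1452.33 m/s


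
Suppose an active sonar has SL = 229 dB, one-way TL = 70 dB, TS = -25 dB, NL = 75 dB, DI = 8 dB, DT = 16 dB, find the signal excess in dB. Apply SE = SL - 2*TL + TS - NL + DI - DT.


SE = SL - 2*TL + TS - NL + DI - DT = 229 - 2*70 + (-25) - 75 + 8 - 16 = -19

-19 dB


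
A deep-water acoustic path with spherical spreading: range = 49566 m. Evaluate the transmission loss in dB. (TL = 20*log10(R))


93.9 dB


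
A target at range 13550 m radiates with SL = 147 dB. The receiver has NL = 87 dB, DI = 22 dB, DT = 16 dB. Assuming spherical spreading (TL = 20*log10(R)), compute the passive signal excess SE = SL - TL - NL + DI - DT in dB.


Step 1: TL = 20*log10(13550) = 82.64 dB
Step 2: SE = 147 - 82.64 - 87 + 22 - 16 = -16.64

-16.64 dB
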